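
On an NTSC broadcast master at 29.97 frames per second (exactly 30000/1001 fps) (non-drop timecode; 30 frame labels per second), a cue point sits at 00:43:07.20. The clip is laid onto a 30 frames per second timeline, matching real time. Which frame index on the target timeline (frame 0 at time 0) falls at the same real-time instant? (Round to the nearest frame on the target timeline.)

frame 77708

Source frame index: (0×3600 + 43×60 + 7) × 30 + 20 = 77630.
Real time: 77630 / (30000/1001) = 7770763/3000 s.
Target frame: (7770763/3000) × (30) = 7770763/100 ≈ 77707.630 → 77708.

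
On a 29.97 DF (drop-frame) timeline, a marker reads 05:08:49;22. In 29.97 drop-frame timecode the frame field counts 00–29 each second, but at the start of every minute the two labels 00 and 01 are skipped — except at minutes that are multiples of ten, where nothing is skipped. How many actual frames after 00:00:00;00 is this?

555336

As if non-drop at 30 labels/s: (5 × 3600 + 8 × 60 + 49) × 30 + 22 = 555892.
Minute boundaries passed: 308; those not divisible by 10: 308 − 30 = 278; dropped labels = 2 × 278 = 556.
Actual frame index = 555892 − 556 = 555336.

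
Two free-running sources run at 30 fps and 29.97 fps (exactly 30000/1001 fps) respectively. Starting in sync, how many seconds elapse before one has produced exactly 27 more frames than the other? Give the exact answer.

The gap grows by |30000/1001 − 30| = 30/1001 frames per second.
Time for a 27-frame gap: 27 ÷ (30/1001) = 900.9 s.

900.9 seconds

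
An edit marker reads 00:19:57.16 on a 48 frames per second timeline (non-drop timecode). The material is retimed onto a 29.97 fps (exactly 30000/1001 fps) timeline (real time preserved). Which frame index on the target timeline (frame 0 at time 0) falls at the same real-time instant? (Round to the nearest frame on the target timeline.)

Source frame index: (0×3600 + 19×60 + 57) × 48 + 16 = 57472.
Real time: 57472 / (48) = 3592/3 s.
Target frame: (3592/3) × (30000/1001) = 35920000/1001 ≈ 35884.116 → 35884.

frame 35884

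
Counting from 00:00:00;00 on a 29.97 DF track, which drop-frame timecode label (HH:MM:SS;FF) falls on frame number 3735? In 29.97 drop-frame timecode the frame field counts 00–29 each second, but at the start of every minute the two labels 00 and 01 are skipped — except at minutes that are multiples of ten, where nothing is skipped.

00:02:04;19

Each 10-minute DF block holds 10 × 60 × 30 − 9 × 2 = 17982 frames. 3735 ÷ 17982 → 0 full blocks, remainder 3735.
Within the partial block the first minute is 1800 frames and each further minute 1798, so 2 further minute boundaries passed. Total skipped labels = 18 × 0 + 2 × 2 = 4.
Non-drop label index = 3735 + 4 = 3739; at 30 labels/s that is 00:02:04:19, i.e. DF 00:02:04;19.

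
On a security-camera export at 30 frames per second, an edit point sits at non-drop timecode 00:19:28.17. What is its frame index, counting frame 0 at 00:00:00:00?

frame 35057

Total seconds to the label: (0 × 3600 + 19 × 60 + 28) = 1168.
Frame index = 1168 × 30 + 17 = 35057.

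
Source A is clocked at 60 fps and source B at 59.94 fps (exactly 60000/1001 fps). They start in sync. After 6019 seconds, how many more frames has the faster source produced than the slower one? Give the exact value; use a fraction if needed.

A emits 60 × 6019 = 361140 frames; B emits 60000/1001 × 6019 = 27780000/77.
Difference = 27780/77 frames (≈ 360.7792); B is behind A.

27780/77 frames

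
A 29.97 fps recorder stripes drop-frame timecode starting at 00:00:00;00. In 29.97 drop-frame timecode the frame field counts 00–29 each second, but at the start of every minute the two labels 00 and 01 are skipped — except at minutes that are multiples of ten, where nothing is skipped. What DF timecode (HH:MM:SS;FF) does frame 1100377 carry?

Each 10-minute DF block holds 10 × 60 × 30 − 9 × 2 = 17982 frames. 1100377 ÷ 17982 → 61 full blocks, remainder 3475.
Within the partial block the first minute is 1800 frames and each further minute 1798, so 1 further minute boundary passed. Total skipped labels = 18 × 61 + 2 × 1 = 1100.
Non-drop label index = 1100377 + 1100 = 1101477; at 30 labels/s that is 10:11:55:27, i.e. DF 10:11:55;27.

10:11:55;27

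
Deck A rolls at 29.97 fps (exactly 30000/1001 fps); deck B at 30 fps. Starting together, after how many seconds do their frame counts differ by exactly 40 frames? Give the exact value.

4004/3 seconds

The gap grows by |30 − 30000/1001| = 30/1001 frames per second.
Time for a 40-frame gap: 40 ÷ (30/1001) = 4004/3 s.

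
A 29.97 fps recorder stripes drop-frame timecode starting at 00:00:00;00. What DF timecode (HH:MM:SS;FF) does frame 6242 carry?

Ten DF minutes hold 17982 frames, so frame 6242 lies in block 0 (frames 0–17981) with 6242 frames into that block.
The block's first minute is 1800 frames and the rest 1798 each; 6242 frames reaches minute 3, so 0 × 18 + 3 × 2 = 6 labels have been skipped so far.
Adding those back, label number 6242 + 6 = 6248 at 30 labels/s is 208 s + 8 f = 0 h 3 min 28 s frame 8, i.e. 00:03:28;08.

00:03:28;08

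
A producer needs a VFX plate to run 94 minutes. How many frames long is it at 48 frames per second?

270720 frames

94 min = 5640 s.
Frames = 5640 × 48 = 270720.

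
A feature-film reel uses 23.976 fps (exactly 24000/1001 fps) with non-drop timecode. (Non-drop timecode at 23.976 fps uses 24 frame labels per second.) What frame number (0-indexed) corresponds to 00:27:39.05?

Total seconds to the label: (0 × 3600 + 27 × 60 + 39) = 1659.
Frame index = 1659 × 24 + 5 = 39821.

39821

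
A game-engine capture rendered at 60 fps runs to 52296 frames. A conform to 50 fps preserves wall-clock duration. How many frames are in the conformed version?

43580 frames

Target frames = source frames × (target rate / source rate) = 52296 × (50)/(60) = 52296 × 5/6 = 43580.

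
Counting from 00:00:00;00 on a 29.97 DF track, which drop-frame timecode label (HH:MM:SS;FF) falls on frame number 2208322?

20:28:04;14

Ten DF minutes hold 17982 frames, so frame 2208322 lies in block 122 (frames 2193804–2211785) with 14518 frames into that block.
The block's first minute is 1800 frames and the rest 1798 each; 14518 frames reaches minute 8, so 122 × 18 + 8 × 2 = 2212 labels have been skipped so far.
Adding those back, label number 2208322 + 2212 = 2210534 at 30 labels/s is 73684 s + 14 f = 20 h 28 min 4 s frame 14, i.e. 20:28:04;14.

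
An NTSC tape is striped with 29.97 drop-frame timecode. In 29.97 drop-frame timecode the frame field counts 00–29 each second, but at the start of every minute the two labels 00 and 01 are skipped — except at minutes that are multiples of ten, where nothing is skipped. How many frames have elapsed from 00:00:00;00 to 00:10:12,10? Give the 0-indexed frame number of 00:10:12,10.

As if non-drop at 30 labels/s: (0 × 3600 + 10 × 60 + 12) × 30 + 10 = 18370.
Minute boundaries passed: 10; those not divisible by 10: 10 − 1 = 9; dropped labels = 2 × 9 = 18.
Actual frame index = 18370 − 18 = 18352.

18352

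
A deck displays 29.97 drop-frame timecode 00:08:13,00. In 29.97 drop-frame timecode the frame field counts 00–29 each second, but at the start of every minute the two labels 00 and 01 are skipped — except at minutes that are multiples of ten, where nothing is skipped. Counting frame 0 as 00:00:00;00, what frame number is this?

Complete 10-minute blocks: 0, each 17982 frames → 0.
Remaining 8 whole minutes in the current block: 1800 + 7 × 1798 = 14386 frames.
Within the current minute: 13 × 30 + 0 − 2 = 388 (labels ;00/;01 skipped at this minute). Total = 0 + 14386 + 388 = 14774.

14774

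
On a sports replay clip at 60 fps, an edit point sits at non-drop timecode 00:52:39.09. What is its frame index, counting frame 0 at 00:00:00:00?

Total seconds to the label: (0 × 3600 + 52 × 60 + 39) = 3159.
Frame index = 3159 × 60 + 9 = 189549.

189549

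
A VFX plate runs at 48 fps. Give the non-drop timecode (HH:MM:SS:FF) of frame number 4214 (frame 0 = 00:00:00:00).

4214 ÷ 48 = 87 full seconds, remainder 38 frames.
87 s = 0 h 1 min 27 s.
Timecode: 00:01:27:38.

00:01:27:38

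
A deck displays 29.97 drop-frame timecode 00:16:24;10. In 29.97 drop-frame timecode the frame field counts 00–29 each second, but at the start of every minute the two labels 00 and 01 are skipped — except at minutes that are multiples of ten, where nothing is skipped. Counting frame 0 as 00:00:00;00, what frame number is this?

Complete 10-minute blocks: 1, each 17982 frames → 17982.
Remaining 6 whole minutes in the current block: 1800 + 5 × 1798 = 10790 frames.
Within the current minute: 24 × 30 + 10 − 2 = 728 (labels ;00/;01 skipped at this minute). Total = 17982 + 10790 + 728 = 29500.

29500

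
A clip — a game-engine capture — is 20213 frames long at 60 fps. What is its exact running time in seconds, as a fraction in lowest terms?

Running time = 20213 ÷ (60) = 20213 × 1/60 = 20213/60 s.

20213/60 seconds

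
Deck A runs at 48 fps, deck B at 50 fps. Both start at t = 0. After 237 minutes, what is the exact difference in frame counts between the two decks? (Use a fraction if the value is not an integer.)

28440 frames

237 min = 14220 s.
A emits 48 × 14220 = 682560 frames; B emits 50 × 14220 = 711000.
Difference = 28440 frames; B is ahead of A.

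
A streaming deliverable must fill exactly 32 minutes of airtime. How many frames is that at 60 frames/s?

115200 frames

32 min = 1920 s.
Frames = 1920 × 60 = 115200.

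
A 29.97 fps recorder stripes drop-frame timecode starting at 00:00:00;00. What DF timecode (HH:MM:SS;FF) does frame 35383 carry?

00:19:40;19

Each 10-minute DF block holds 10 × 60 × 30 − 9 × 2 = 17982 frames. 35383 ÷ 17982 → 1 full block, remainder 17401.
Within the partial block the first minute is 1800 frames and each further minute 1798, so 9 further minute boundaries passed. Total skipped labels = 18 × 1 + 2 × 9 = 36.
Non-drop label index = 35383 + 36 = 35419; at 30 labels/s that is 00:19:40:19, i.e. DF 00:19:40;19.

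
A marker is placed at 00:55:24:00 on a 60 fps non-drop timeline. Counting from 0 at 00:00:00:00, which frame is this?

199440

Total seconds to the label: (0 × 3600 + 55 × 60 + 24) = 3324.
Frame index = 3324 × 60 + 0 = 199440.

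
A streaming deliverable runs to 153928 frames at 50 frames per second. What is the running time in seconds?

Running time = 153928 / (50) = 3078.56 s.

3078.56 seconds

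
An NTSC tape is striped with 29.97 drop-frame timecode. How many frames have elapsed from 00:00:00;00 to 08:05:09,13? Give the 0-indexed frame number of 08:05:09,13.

872409

As if non-drop at 30 labels/s: (8 × 3600 + 5 × 60 + 9) × 30 + 13 = 873283.
Minute boundaries passed: 485; those not divisible by 10: 485 − 48 = 437; dropped labels = 2 × 437 = 874.
Actual frame index = 873283 − 874 = 872409.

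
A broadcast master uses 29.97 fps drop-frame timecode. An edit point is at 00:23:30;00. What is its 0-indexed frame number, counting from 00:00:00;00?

42258

Complete 10-minute blocks: 2, each 17982 frames → 35964.
Remaining 3 whole minutes in the current block: 1800 + 2 × 1798 = 5396 frames.
Within the current minute: 30 × 30 + 0 − 2 = 898 (labels ;00/;01 skipped at this minute). Total = 35964 + 5396 + 898 = 42258.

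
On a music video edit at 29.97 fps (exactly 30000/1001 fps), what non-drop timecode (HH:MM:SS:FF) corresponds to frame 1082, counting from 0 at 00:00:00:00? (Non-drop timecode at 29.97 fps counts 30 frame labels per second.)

00:00:36:02

1082 ÷ 30 = 36 full seconds, remainder 2 frames.
36 s = 0 h 0 min 36 s.
Timecode: 00:00:36:02.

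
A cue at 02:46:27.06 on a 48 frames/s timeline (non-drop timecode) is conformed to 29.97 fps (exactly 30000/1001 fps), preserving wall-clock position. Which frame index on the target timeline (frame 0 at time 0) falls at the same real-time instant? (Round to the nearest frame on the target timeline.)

frame 299314

Source frame index: (2×3600 + 46×60 + 27) × 48 + 6 = 479382.
Real time: 479382 / (48) = 79897/8 s.
Target frame: (79897/8) × (30000/1001) = 299613750/1001 ≈ 299314.436 → 299314.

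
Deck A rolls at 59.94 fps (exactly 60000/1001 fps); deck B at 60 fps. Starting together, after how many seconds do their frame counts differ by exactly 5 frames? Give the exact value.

The gap grows by |60 − 60000/1001| = 60/1001 frames per second.
Time for a 5-frame gap: 5 ÷ (60/1001) = 1001/12 s.

1001/12 seconds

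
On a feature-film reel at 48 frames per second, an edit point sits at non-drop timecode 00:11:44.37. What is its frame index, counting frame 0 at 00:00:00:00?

33829

Total seconds to the label: (0 × 3600 + 11 × 60 + 44) = 704.
Frame index = 704 × 48 + 37 = 33829.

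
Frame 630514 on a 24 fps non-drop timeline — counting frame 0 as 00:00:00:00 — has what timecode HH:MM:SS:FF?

07:17:51:10

630514 ÷ 24 = 26271 full seconds, remainder 10 frames.
26271 s = 7 h 17 min 51 s.
Timecode: 07:17:51:10.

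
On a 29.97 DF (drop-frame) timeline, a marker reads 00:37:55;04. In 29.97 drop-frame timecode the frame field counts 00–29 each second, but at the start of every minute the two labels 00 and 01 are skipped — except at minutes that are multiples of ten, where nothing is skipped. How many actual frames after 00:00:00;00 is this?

68186

Complete 10-minute blocks: 3, each 17982 frames → 53946.
Remaining 7 whole minutes in the current block: 1800 + 6 × 1798 = 12588 frames.
Within the current minute: 55 × 30 + 4 − 2 = 1652 (labels ;00/;01 skipped at this minute). Total = 53946 + 12588 + 1652 = 68186.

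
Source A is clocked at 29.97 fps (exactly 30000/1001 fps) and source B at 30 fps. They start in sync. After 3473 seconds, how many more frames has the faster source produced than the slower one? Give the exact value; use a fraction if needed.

A emits 30000/1001 × 3473 = 104190000/1001 frames; B emits 30 × 3473 = 104190.
Difference = 104190/1001 frames (≈ 104.0859); B is ahead of A.

104190/1001 frames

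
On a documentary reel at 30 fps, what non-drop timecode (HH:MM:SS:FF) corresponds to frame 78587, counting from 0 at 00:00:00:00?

00:43:39:17

78587 ÷ 30 = 2619 full seconds, remainder 17 frames.
2619 s = 0 h 43 min 39 s.
Timecode: 00:43:39:17.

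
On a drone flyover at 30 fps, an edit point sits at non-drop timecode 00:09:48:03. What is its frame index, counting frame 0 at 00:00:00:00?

Total seconds to the label: (0 × 3600 + 9 × 60 + 48) = 588.
Frame index = 588 × 30 + 3 = 17643.

frame 17643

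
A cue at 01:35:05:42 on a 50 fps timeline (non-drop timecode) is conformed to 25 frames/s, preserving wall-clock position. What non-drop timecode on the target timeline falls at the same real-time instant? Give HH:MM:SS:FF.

01:35:05:21

Source frame index: (1×3600 + 35×60 + 5) × 50 + 42 = 285292.
Real time: 285292 / (50) = 142646/25 s.
Target frame: (142646/25) × (25) = 142646.
At 25 labels/s: frame 142646 → 01:35:05:21.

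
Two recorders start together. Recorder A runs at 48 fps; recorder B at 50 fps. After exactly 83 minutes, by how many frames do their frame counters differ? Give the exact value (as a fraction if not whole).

9960 frames

83 min = 4980 s.
A emits 48 × 4980 = 239040 frames; B emits 50 × 4980 = 249000.
Difference = 9960 frames; B is ahead of A.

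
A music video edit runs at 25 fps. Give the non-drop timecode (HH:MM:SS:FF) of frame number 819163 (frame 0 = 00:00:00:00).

819163 ÷ 25 = 32766 full seconds, remainder 13 frames.
32766 s = 9 h 6 min 6 s.
Timecode: 09:06:06:13.

09:06:06:13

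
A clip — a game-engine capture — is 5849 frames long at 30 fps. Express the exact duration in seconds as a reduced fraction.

Running time = 5849 ÷ (30) = 5849 × 1/30 = 5849/30 s.

5849/30 seconds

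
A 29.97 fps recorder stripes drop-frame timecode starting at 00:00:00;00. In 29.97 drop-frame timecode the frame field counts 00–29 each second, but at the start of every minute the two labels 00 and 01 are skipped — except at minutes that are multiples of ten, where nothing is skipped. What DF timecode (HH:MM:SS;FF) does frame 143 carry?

Each 10-minute DF block holds 10 × 60 × 30 − 9 × 2 = 17982 frames. 143 ÷ 17982 → 0 full blocks, remainder 143.
Within the partial block the first minute is 1800 frames and each further minute 1798, so 0 further minute boundaries passed. Total skipped labels = 18 × 0 + 2 × 0 = 0.
Non-drop label index = 143 + 0 = 143; at 30 labels/s that is 00:00:04:23, i.e. DF 00:00:04;23.

00:00:04;23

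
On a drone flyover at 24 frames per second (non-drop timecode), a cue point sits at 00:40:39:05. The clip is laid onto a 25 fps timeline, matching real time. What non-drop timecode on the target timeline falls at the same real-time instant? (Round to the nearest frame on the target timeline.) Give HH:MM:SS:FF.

00:40:39:05

Source frame index: (0×3600 + 40×60 + 39) × 24 + 5 = 58541.
Real time: 58541 / (24) = 58541/24 s.
Target frame: (58541/24) × (25) = 1463525/24 ≈ 60980.208 → 60980.
At 25 labels/s: frame 60980 → 00:40:39:05.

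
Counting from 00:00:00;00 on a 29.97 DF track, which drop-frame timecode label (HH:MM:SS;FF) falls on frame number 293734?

02:43:20;28

Each 10-minute DF block holds 10 × 60 × 30 − 9 × 2 = 17982 frames. 293734 ÷ 17982 → 16 full blocks, remainder 6022.
Within the partial block the first minute is 1800 frames and each further minute 1798, so 3 further minute boundaries passed. Total skipped labels = 18 × 16 + 2 × 3 = 294.
Non-drop label index = 293734 + 294 = 294028; at 30 labels/s that is 02:43:20:28, i.e. DF 02:43:20;28.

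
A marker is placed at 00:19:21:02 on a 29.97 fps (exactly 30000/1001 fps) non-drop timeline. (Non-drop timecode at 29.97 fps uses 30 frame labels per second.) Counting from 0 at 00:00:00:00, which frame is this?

Total seconds to the label: (0 × 3600 + 19 × 60 + 21) = 1161.
Frame index = 1161 × 30 + 2 = 34832.

34832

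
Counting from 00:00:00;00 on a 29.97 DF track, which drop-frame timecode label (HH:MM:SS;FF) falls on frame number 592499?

Ten DF minutes hold 17982 frames, so frame 592499 lies in block 32 (frames 575424–593405) with 17075 frames into that block.
The block's first minute is 1800 frames and the rest 1798 each; 17075 frames reaches minute 9, so 32 × 18 + 9 × 2 = 594 labels have been skipped so far.
Adding those back, label number 592499 + 594 = 593093 at 30 labels/s is 19769 s + 23 f = 5 h 29 min 29 s frame 23, i.e. 05:29:29;23.

05:29:29;23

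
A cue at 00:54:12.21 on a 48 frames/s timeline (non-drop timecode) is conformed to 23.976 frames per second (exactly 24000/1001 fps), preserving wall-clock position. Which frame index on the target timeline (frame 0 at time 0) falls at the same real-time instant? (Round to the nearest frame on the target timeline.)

Source frame index: (0×3600 + 54×60 + 12) × 48 + 21 = 156117.
Real time: 156117 / (48) = 52039/16 s.
Target frame: (52039/16) × (24000/1001) = 6004500/77 ≈ 77980.519 → 77981.

frame 77981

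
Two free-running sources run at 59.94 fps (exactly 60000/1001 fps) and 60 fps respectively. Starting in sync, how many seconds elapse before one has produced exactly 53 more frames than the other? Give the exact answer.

53053/60 seconds

The gap grows by |60 − 60000/1001| = 60/1001 frames per second.
Time for a 53-frame gap: 53 ÷ (60/1001) = 53053/60 s.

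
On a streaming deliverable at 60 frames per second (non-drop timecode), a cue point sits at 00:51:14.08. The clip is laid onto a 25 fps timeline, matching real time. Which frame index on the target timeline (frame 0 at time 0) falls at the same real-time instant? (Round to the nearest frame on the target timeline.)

frame 76853

Source frame index: (0×3600 + 51×60 + 14) × 60 + 8 = 184448.
Real time: 184448 / (60) = 46112/15 s.
Target frame: (46112/15) × (25) = 230560/3 ≈ 76853.333 → 76853.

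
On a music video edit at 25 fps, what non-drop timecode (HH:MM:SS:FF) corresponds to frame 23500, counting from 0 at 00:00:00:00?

23500 ÷ 25 = 940 full seconds, remainder 0 frames.
940 s = 0 h 15 min 40 s.
Timecode: 00:15:40:00.

00:15:40:00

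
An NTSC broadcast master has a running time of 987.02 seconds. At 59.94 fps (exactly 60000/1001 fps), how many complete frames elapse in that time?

59162 frames

Frames = 987.02 × 60000/1001 = 59221200/1001 ≈ 59162.0380.
Complete frames: 59162.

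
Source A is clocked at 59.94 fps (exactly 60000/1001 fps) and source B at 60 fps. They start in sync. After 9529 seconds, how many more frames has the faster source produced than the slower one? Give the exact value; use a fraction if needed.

A emits 60000/1001 × 9529 = 43980000/77 frames; B emits 60 × 9529 = 571740.
Difference = 43980/77 frames (≈ 571.1688); B is ahead of A.

43980/77 frames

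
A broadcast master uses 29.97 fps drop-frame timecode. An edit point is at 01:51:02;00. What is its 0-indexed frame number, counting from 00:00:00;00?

199660

As if non-drop at 30 labels/s: (1 × 3600 + 51 × 60 + 2) × 30 + 0 = 199860.
Minute boundaries passed: 111; those not divisible by 10: 111 − 11 = 100; dropped labels = 2 × 100 = 200.
Actual frame index = 199860 − 200 = 199660.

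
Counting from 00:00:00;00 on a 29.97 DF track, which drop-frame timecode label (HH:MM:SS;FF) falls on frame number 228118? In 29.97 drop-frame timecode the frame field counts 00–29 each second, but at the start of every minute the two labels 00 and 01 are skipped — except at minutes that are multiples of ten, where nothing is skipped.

02:06:51;16

Each 10-minute DF block holds 10 × 60 × 30 − 9 × 2 = 17982 frames. 228118 ÷ 17982 → 12 full blocks, remainder 12334.
Within the partial block the first minute is 1800 frames and each further minute 1798, so 6 further minute boundaries passed. Total skipped labels = 18 × 12 + 2 × 6 = 228.
Non-drop label index = 228118 + 228 = 228346; at 30 labels/s that is 02:06:51:16, i.e. DF 02:06:51;16.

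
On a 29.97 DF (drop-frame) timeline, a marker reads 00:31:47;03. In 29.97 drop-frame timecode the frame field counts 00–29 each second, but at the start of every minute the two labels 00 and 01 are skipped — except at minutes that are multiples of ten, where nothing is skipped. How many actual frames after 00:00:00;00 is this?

As if non-drop at 30 labels/s: (0 × 3600 + 31 × 60 + 47) × 30 + 3 = 57213.
Minute boundaries passed: 31; those not divisible by 10: 31 − 3 = 28; dropped labels = 2 × 28 = 56.
Actual frame index = 57213 − 56 = 57157.

57157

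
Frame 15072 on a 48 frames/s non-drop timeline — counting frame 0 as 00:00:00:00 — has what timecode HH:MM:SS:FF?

00:05:14:00

15072 ÷ 48 = 314 full seconds, remainder 0 frames.
314 s = 0 h 5 min 14 s.
Timecode: 00:05:14:00.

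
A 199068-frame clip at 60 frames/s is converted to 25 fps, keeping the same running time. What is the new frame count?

82945 frames

Target frames = source frames × (target rate / source rate) = 199068 × (25)/(60) = 199068 × 5/12 = 82945.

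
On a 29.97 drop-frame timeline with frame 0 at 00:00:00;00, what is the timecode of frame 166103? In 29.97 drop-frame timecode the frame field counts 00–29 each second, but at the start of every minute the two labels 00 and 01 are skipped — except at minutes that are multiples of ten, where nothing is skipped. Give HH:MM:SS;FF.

01:32:22;09

Ten DF minutes hold 17982 frames, so frame 166103 lies in block 9 (frames 161838–179819) with 4265 frames into that block.
The block's first minute is 1800 frames and the rest 1798 each; 4265 frames reaches minute 2, so 9 × 18 + 2 × 2 = 166 labels have been skipped so far.
Adding those back, label number 166103 + 166 = 166269 at 30 labels/s is 5542 s + 9 f = 1 h 32 min 22 s frame 9, i.e. 01:32:22;09.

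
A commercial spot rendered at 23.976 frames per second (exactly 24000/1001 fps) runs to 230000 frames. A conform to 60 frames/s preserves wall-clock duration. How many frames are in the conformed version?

575575 frames

Target frames = source frames × (target rate / source rate) = 230000 × (60)/(24000/1001) = 230000 × 1001/400 = 575575.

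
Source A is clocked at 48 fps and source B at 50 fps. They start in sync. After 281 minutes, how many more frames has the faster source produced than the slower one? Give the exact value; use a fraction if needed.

33720 frames

281 min = 16860 s.
A emits 48 × 16860 = 809280 frames; B emits 50 × 16860 = 843000.
Difference = 33720 frames; B is ahead of A.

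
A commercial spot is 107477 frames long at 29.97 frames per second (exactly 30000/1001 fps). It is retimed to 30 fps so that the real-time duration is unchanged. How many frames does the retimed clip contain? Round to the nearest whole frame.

Frames at target rate = 107477 × (30) / (30000/1001) = 107584477/1000 ≈ 107584.477.
Nearest whole frame: 107584.

107584 frames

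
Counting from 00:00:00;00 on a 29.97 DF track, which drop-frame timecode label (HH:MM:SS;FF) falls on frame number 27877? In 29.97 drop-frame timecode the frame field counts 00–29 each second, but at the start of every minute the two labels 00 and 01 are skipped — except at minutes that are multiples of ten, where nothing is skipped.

00:15:30;05

Each 10-minute DF block holds 10 × 60 × 30 − 9 × 2 = 17982 frames. 27877 ÷ 17982 → 1 full block, remainder 9895.
Within the partial block the first minute is 1800 frames and each further minute 1798, so 5 further minute boundaries passed. Total skipped labels = 18 × 1 + 2 × 5 = 28.
Non-drop label index = 27877 + 28 = 27905; at 30 labels/s that is 00:15:30:05, i.e. DF 00:15:30;05.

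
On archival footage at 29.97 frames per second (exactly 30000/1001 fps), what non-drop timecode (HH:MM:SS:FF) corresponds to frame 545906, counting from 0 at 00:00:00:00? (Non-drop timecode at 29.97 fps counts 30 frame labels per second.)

545906 ÷ 30 = 18196 full seconds, remainder 26 frames.
18196 s = 5 h 3 min 16 s.
Timecode: 05:03:16:26.

05:03:16:26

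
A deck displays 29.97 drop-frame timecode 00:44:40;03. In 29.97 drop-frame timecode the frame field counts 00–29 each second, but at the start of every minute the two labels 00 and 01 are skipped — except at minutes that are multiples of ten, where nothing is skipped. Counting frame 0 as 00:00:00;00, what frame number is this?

As if non-drop at 30 labels/s: (0 × 3600 + 44 × 60 + 40) × 30 + 3 = 80403.
Minute boundaries passed: 44; those not divisible by 10: 44 − 4 = 40; dropped labels = 2 × 40 = 80.
Actual frame index = 80403 − 80 = 80323.

80323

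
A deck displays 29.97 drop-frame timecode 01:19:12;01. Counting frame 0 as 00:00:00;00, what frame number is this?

As if non-drop at 30 labels/s: (1 × 3600 + 19 × 60 + 12) × 30 + 1 = 142561.
Minute boundaries passed: 79; those not divisible by 10: 79 − 7 = 72; dropped labels = 2 × 72 = 144.
Actual frame index = 142561 − 144 = 142417.

142417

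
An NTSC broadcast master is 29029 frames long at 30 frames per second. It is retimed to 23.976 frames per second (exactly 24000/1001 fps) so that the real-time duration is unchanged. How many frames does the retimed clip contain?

Target frames = source frames × (target rate / source rate) = 29029 × (24000/1001)/(30) = 29029 × 800/1001 = 23200.

23200 frames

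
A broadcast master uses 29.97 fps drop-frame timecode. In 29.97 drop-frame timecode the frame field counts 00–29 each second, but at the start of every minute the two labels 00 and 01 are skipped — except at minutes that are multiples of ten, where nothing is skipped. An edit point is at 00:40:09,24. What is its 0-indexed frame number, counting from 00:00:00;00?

72222

Complete 10-minute blocks: 4, each 17982 frames → 71928.
Remaining 0 whole minutes in the current block: 0 frames.
Within the current minute: 9 × 30 + 24 = 294. Total = 71928 + 0 + 294 = 72222.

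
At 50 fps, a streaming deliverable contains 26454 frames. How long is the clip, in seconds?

Running time = 26454 / (50) = 529.08 s.

529.08 seconds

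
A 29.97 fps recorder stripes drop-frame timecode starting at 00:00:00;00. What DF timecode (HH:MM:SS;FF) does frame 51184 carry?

00:28:27;26

Ten DF minutes hold 17982 frames, so frame 51184 lies in block 2 (frames 35964–53945) with 15220 frames into that block.
The block's first minute is 1800 frames and the rest 1798 each; 15220 frames reaches minute 8, so 2 × 18 + 8 × 2 = 52 labels have been skipped so far.
Adding those back, label number 51184 + 52 = 51236 at 30 labels/s is 1707 s + 26 f = 0 h 28 min 27 s frame 26, i.e. 00:28:27;26.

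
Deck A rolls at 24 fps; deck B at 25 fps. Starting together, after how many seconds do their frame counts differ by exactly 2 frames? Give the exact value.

The gap grows by |25 − 24| = 1 frame per second.
Time for a 2-frame gap: 2 ÷ (1) = 2 s.

2 seconds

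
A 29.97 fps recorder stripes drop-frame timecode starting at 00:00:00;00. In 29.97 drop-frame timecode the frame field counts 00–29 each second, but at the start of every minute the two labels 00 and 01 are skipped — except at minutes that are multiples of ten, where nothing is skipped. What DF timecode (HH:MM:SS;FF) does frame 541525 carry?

05:01:08;27

Each 10-minute DF block holds 10 × 60 × 30 − 9 × 2 = 17982 frames. 541525 ÷ 17982 → 30 full blocks, remainder 2065.
Within the partial block the first minute is 1800 frames and each further minute 1798, so 1 further minute boundary passed. Total skipped labels = 18 × 30 + 2 × 1 = 542.
Non-drop label index = 541525 + 542 = 542067; at 30 labels/s that is 05:01:08:27, i.e. DF 05:01:08;27.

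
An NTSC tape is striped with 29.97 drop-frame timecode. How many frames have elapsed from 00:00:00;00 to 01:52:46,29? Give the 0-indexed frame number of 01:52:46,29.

Complete 10-minute blocks: 11, each 17982 frames → 197802.
Remaining 2 whole minutes in the current block: 1800 + 1 × 1798 = 3598 frames.
Within the current minute: 46 × 30 + 29 − 2 = 1407 (labels ;00/;01 skipped at this minute). Total = 197802 + 3598 + 1407 = 202807.

202807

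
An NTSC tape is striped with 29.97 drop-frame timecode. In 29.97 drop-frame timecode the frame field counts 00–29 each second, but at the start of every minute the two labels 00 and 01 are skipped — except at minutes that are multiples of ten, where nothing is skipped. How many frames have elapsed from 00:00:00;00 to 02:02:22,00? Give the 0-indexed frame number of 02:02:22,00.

220040

As if non-drop at 30 labels/s: (2 × 3600 + 2 × 60 + 22) × 30 + 0 = 220260.
Minute boundaries passed: 122; those not divisible by 10: 122 − 12 = 110; dropped labels = 2 × 110 = 220.
Actual frame index = 220260 − 220 = 220040.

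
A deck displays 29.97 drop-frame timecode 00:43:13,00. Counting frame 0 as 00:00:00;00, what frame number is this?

77712

Complete 10-minute blocks: 4, each 17982 frames → 71928.
Remaining 3 whole minutes in the current block: 1800 + 2 × 1798 = 5396 frames.
Within the current minute: 13 × 30 + 0 − 2 = 388 (labels ;00/;01 skipped at this minute). Total = 71928 + 5396 + 388 = 77712.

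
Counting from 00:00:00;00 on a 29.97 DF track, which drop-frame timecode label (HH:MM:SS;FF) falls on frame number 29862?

Each 10-minute DF block holds 10 × 60 × 30 − 9 × 2 = 17982 frames. 29862 ÷ 17982 → 1 full block, remainder 11880.
Within the partial block the first minute is 1800 frames and each further minute 1798, so 6 further minute boundaries passed. Total skipped labels = 18 × 1 + 2 × 6 = 30.
Non-drop label index = 29862 + 30 = 29892; at 30 labels/s that is 00:16:36:12, i.e. DF 00:16:36;12.

00:16:36;12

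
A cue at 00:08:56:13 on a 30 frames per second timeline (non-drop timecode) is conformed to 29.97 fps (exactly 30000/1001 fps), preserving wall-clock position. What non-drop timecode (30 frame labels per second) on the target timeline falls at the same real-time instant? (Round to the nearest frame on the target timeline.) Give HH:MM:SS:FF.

Source frame index: (0×3600 + 8×60 + 56) × 30 + 13 = 16093.
Real time: 16093 / (30) = 16093/30 s.
Target frame: (16093/30) × (30000/1001) = 209000/13 ≈ 16076.923 → 16077.
At 30 labels/s: frame 16077 → 00:08:55:27.

00:08:55:27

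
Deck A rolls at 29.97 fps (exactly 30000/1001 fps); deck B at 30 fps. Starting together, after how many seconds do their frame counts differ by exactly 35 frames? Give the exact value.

7007/6 seconds

The gap grows by |30 − 30000/1001| = 30/1001 frames per second.
Time for a 35-frame gap: 35 ÷ (30/1001) = 7007/6 s.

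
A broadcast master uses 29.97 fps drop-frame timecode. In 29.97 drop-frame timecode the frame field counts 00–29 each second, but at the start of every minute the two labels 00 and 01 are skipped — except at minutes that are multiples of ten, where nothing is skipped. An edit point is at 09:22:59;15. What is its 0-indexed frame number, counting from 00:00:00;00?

Complete 10-minute blocks: 56, each 17982 frames → 1006992.
Remaining 2 whole minutes in the current block: 1800 + 1 × 1798 = 3598 frames.
Within the current minute: 59 × 30 + 15 − 2 = 1783 (labels ;00/;01 skipped at this minute). Total = 1006992 + 3598 + 1783 = 1012373.

1012373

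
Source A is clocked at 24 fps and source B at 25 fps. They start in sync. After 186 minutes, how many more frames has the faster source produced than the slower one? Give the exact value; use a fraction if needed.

11160 frames

186 min = 11160 s.
A emits 24 × 11160 = 267840 frames; B emits 25 × 11160 = 279000.
Difference = 11160 frames; B is ahead of A.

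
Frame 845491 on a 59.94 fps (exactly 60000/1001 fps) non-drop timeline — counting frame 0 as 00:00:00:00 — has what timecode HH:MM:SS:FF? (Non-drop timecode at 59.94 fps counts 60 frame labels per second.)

03:54:51:31

845491 ÷ 60 = 14091 full seconds, remainder 31 frames.
14091 s = 3 h 54 min 51 s.
Timecode: 03:54:51:31.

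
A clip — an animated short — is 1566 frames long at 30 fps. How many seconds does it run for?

Running time = 1566 / (30) = 52.2 s.

52.2 seconds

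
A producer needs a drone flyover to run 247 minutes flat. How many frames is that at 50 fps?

741000 frames

247 min = 14820 s.
Frames = 14820 × 50 = 741000.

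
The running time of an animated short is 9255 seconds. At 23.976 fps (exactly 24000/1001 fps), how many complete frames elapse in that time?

221898 frames

Frames = 9255 × 24000/1001 = 222120000/1001 ≈ 221898.1019.
Complete frames: 221898.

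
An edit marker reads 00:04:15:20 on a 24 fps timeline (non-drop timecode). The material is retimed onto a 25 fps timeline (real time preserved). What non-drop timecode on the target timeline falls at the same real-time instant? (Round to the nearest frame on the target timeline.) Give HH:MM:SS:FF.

00:04:15:21

Source frame index: (0×3600 + 4×60 + 15) × 24 + 20 = 6140.
Real time: 6140 / (24) = 1535/6 s.
Target frame: (1535/6) × (25) = 38375/6 ≈ 6395.833 → 6396.
At 25 labels/s: frame 6396 → 00:04:15:21.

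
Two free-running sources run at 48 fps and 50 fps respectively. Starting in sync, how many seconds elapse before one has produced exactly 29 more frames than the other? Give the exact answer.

14.5 seconds

The gap grows by |50 − 48| = 2 frames per second.
Time for a 29-frame gap: 29 ÷ (2) = 14.5 s.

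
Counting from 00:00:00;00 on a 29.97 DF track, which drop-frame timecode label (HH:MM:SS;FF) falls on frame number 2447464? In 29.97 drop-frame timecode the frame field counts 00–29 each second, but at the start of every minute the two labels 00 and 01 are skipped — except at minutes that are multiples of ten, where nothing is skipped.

Ten DF minutes hold 17982 frames, so frame 2447464 lies in block 136 (frames 2445552–2463533) with 1912 frames into that block.
The block's first minute is 1800 frames and the rest 1798 each; 1912 frames reaches minute 1, so 136 × 18 + 1 × 2 = 2450 labels have been skipped so far.
Adding those back, label number 2447464 + 2450 = 2449914 at 30 labels/s is 81663 s + 24 f = 22 h 41 min 3 s frame 24, i.e. 22:41:03;24.

22:41:03;24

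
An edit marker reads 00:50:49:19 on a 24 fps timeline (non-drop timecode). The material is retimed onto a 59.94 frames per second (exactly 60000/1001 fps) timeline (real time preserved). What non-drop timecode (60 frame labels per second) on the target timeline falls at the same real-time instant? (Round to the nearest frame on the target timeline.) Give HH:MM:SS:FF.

Source frame index: (0×3600 + 50×60 + 49) × 24 + 19 = 73195.
Real time: 73195 / (24) = 73195/24 s.
Target frame: (73195/24) × (60000/1001) = 182987500/1001 ≈ 182804.695 → 182805.
At 60 labels/s: frame 182805 → 00:50:46:45.

00:50:46:45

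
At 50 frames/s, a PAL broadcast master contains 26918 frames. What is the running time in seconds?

538.36 seconds

Running time = 26918 / (50) = 538.36 s.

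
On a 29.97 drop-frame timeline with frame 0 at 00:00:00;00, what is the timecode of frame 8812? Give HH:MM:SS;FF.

Each 10-minute DF block holds 10 × 60 × 30 − 9 × 2 = 17982 frames. 8812 ÷ 17982 → 0 full blocks, remainder 8812.
Within the partial block the first minute is 1800 frames and each further minute 1798, so 4 further minute boundaries passed. Total skipped labels = 18 × 0 + 2 × 4 = 8.
Non-drop label index = 8812 + 8 = 8820; at 30 labels/s that is 00:04:54:00, i.e. DF 00:04:54;00.

00:04:54;00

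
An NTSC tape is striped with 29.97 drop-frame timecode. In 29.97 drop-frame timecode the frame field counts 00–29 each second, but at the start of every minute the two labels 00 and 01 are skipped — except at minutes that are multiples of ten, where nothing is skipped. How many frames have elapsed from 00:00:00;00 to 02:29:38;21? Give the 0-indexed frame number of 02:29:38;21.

269091

As if non-drop at 30 labels/s: (2 × 3600 + 29 × 60 + 38) × 30 + 21 = 269361.
Minute boundaries passed: 149; those not divisible by 10: 149 − 14 = 135; dropped labels = 2 × 135 = 270.
Actual frame index = 269361 − 270 = 269091.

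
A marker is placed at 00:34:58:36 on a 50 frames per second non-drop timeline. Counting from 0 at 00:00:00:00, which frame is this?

Total seconds to the label: (0 × 3600 + 34 × 60 + 58) = 2098.
Frame index = 2098 × 50 + 36 = 104936.

frame 104936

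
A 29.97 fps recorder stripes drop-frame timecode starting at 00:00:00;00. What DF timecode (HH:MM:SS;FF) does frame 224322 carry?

Ten DF minutes hold 17982 frames, so frame 224322 lies in block 12 (frames 215784–233765) with 8538 frames into that block.
The block's first minute is 1800 frames and the rest 1798 each; 8538 frames reaches minute 4, so 12 × 18 + 4 × 2 = 224 labels have been skipped so far.
Adding those back, label number 224322 + 224 = 224546 at 30 labels/s is 7484 s + 26 f = 2 h 4 min 44 s frame 26, i.e. 02:04:44;26.

02:04:44;26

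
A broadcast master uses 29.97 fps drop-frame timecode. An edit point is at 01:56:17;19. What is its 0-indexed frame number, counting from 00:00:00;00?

209119

As if non-drop at 30 labels/s: (1 × 3600 + 56 × 60 + 17) × 30 + 19 = 209329.
Minute boundaries passed: 116; those not divisible by 10: 116 − 11 = 105; dropped labels = 2 × 105 = 210.
Actual frame index = 209329 − 210 = 209119.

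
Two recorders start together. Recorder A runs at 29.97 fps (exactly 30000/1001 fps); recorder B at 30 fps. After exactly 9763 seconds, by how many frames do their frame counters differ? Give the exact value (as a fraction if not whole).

22530/77 frames

A emits 30000/1001 × 9763 = 22530000/77 frames; B emits 30 × 9763 = 292890.
Difference = 22530/77 frames (≈ 292.5974); B is ahead of A.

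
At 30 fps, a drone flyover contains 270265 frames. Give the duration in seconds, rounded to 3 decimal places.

9008.833 seconds

Running time = 270265 × 1/30 = 54053/6 s ≈ 9008.833 s.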